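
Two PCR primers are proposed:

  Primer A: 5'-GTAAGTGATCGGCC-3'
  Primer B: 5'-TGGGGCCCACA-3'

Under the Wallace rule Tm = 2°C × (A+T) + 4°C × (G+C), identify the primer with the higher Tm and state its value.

Primer A, 44°C

Primer A: A+T=6, G+C=8 → Tm = 2(6)+4(8) = 44°C
Primer B: A+T=3, G+C=8 → Tm = 2(3)+4(8) = 38°C
44°C vs 38°C → primer A is higher.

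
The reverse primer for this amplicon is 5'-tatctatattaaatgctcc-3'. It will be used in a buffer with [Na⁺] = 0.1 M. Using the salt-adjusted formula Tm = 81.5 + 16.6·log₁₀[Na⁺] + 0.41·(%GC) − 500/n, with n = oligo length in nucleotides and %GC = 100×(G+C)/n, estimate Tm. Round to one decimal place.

49.4°C

Length n = 19. A=6, G=1, C=4, T=8
G+C = 5, so %GC = 5/19 × 100 = 26.316%
Salt term: 16.6 × (-1) = -16.6
GC term: 0.41 × 26.316 = 10.79; length term: −500/19 = −26.316
Tm = 81.5 + (-16.6) + 10.79 − 26.316 = 49.374 → 49.4°C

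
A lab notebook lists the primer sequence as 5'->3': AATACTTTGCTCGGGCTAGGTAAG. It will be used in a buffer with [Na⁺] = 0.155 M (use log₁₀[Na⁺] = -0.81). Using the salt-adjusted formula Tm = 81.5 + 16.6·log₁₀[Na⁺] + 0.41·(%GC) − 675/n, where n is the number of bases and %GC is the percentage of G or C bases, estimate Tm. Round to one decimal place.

Length n = 24. Counting bases: G=7, C=4, A=6, T=7
G+C = 11, so %GC = 11/24 × 100 = 45.833%
Salt term: 16.6 × (-0.81) = -13.446
GC term: 0.41 × 45.833 = 18.792; length term: −675/24 = −28.125
Tm = 81.5 + (-13.446) + 18.792 − 28.125 = 58.721 → 58.7°C

58.7°C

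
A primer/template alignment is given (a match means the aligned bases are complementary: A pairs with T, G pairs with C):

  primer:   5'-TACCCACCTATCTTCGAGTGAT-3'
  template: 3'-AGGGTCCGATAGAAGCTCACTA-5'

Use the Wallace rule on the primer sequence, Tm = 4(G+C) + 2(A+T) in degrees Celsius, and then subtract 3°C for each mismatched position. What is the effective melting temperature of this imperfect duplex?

Primer base counts: A=5, T=7, G=3, C=7 → A+T=12, G+C=10
Perfect-match Tm = 2(12) + 4(10) = 24 + 40 = 64°C
Mismatches (positions where the bases are not complementary): 4 (at positions 2, 5, 6, 7)
Effective Tm = 64 − 4×3 = 64 − 12 = 52°C

52°C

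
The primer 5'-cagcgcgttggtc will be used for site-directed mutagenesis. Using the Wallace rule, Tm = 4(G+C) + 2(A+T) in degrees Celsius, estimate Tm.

44°C

A=1, C=4, T=3, G=5
A+T = 4, G+C = 9
Tm = 2×4 + 4×9 = 44°C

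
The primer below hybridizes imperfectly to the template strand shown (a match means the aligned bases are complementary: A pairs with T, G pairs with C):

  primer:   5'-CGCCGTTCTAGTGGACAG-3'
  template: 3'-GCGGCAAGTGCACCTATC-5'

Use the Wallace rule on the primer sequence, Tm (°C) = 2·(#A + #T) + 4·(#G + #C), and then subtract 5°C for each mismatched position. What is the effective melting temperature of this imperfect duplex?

Primer base counts: A=3, T=4, G=6, C=5 → A+T=7, G+C=11
Perfect-match Tm = 2(7) + 4(11) = 14 + 44 = 58°C
Mismatches (positions where the bases are not complementary): 3 (at positions 9, 10, 16)
Effective Tm = 58 − 3×5 = 58 − 15 = 43°C

43°C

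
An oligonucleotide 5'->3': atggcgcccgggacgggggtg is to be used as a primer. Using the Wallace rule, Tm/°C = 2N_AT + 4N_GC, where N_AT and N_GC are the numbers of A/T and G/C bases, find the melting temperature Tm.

76°C

Counting bases: C=5, T=2, A=2, G=12
AT pairs contribute 4, GC pairs contribute 17.
Tm = 2(4) + 4(17) = 8 + 68 = 76°C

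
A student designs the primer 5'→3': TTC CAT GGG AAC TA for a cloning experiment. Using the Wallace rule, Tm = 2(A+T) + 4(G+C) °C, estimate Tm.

T=4, C=3, G=3, A=4
A+T = 8, G+C = 6
Tm = 4·6 + 2·8 = 24 + 16 = 40°C

40°C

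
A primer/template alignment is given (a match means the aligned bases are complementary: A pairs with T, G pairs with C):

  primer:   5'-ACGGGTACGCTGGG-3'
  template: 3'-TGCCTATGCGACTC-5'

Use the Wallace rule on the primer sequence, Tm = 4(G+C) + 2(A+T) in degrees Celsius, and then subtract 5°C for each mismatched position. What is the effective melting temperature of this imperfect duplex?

38°C

Primer base counts: A=2, T=2, G=7, C=3 → A+T=4, G+C=10
Perfect-match Tm = 2(4) + 4(10) = 8 + 40 = 48°C
Mismatches (positions where the bases are not complementary): 2 (at positions 5, 13)
Effective Tm = 48 − 2×5 = 48 − 10 = 38°C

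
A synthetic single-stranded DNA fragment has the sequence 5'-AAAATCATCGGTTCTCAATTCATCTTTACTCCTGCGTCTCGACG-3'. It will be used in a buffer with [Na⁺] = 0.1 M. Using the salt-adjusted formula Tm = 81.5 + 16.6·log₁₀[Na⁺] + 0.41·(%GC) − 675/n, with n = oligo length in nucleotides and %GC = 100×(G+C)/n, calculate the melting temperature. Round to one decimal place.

67.3°C

Length n = 44. A=10, C=13, G=6, T=15
G+C = 19, so %GC = 19/44 × 100 = 43.182%
Salt term: 16.6 × (-1) = -16.6
GC term: 0.41 × 43.182 = 17.705; length term: −675/44 = −15.341
Tm = 81.5 + (-16.6) + 17.705 − 15.341 = 67.264 → 67.3°C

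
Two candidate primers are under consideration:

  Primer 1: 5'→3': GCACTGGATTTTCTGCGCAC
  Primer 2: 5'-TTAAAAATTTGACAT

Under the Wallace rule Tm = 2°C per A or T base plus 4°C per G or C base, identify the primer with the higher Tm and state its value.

Primer 1: A+T=9, G+C=11 → Tm = 2(9)+4(11) = 62°C
Primer 2: A+T=13, G+C=2 → Tm = 2(13)+4(2) = 34°C
62°C vs 34°C → primer 1 is higher.

Primer 1, 62°C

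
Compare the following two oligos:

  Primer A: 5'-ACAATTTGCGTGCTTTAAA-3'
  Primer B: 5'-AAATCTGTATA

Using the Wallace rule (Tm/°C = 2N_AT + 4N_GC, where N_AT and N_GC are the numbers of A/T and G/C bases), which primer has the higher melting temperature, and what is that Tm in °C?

Primer A, 50°C

Primer A: A+T=13, G+C=6 → Tm = 2(13)+4(6) = 50°C
Primer B: A+T=9, G+C=2 → Tm = 2(9)+4(2) = 26°C
50°C vs 26°C → primer A is higher.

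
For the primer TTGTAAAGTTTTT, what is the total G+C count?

Scanning the sequence gives T=8, C=0, G=2, A=3.
G+C = 2 + 0 = 2

2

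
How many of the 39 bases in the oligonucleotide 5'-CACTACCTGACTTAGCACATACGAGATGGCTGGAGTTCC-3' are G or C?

20

Counting bases: G=9, T=9, A=10, C=11
G+C = 9 + 11 = 20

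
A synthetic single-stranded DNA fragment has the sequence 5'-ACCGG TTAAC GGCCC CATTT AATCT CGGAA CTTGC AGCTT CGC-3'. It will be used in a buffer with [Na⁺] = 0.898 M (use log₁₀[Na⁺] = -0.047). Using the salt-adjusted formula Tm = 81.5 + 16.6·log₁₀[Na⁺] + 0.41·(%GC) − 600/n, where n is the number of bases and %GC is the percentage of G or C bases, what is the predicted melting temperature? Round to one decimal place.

Length n = 43. Scanning the sequence gives A=9, T=11, G=9, C=14.
G+C = 23, so %GC = 23/43 × 100 = 53.488%
Salt term: 16.6 × (-0.047) = -0.78
GC term: 0.41 × 53.488 = 21.93; length term: −600/43 = −13.953
Tm = 81.5 + (-0.78) + 21.93 − 13.953 = 88.697 → 88.7°C

88.7°C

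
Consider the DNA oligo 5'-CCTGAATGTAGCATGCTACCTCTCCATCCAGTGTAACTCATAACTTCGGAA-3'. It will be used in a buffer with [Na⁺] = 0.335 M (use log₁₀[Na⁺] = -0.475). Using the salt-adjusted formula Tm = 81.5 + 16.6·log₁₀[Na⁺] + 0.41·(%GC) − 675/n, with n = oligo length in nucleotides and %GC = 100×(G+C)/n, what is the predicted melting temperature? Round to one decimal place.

Length n = 51. A=14, T=14, C=15, G=8
G+C = 23, so %GC = 23/51 × 100 = 45.098%
Salt term: 16.6 × (-0.475) = -7.885
GC term: 0.41 × 45.098 = 18.49; length term: −675/51 = −13.235
Tm = 81.5 + (-7.885) + 18.49 − 13.235 = 78.87 → 78.9°C

78.9°C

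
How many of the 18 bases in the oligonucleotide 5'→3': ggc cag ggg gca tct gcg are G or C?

Base counts: T=2, G=9, C=5, A=2
Total G or C: 9 + 5 = 14

14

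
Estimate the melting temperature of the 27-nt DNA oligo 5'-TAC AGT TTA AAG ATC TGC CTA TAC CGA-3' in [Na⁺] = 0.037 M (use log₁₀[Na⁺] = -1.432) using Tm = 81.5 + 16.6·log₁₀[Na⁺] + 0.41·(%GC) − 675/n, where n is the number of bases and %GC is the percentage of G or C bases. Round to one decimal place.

Length n = 27. Base counts: T=8, C=6, G=4, A=9
G+C = 10, so %GC = 10/27 × 100 = 37.037%
Salt term: 16.6 × (-1.432) = -23.771
GC term: 0.41 × 37.037 = 15.185; length term: −675/27 = −25
Tm = 81.5 + (-23.771) + 15.185 − 25 = 47.914 → 47.9°C

47.9°C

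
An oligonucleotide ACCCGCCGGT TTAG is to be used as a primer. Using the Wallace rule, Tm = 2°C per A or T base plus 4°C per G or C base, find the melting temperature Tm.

46°C

C=5, A=2, T=3, G=4
AT pairs contribute 5, GC pairs contribute 9.
Tm = 2×5 + 4×9 = 46°C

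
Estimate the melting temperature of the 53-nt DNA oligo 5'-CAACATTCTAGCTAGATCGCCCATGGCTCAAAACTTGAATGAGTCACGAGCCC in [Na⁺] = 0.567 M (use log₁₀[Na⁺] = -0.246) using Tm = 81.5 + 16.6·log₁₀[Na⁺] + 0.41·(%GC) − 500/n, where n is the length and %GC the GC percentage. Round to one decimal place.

88.1°C

Length n = 53. Base counts: C=16, G=10, A=16, T=11
G+C = 26, so %GC = 26/53 × 100 = 49.057%
Salt term: 16.6 × (-0.246) = -4.084
GC term: 0.41 × 49.057 = 20.113; length term: −500/53 = −9.434
Tm = 81.5 + (-4.084) + 20.113 − 9.434 = 88.095 → 88.1°C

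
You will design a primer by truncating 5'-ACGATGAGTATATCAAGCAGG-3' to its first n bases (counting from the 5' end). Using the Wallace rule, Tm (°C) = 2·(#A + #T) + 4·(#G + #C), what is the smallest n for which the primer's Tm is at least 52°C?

n = 19

First 18 bases: ACGATGAGTATATCAAGC → Tm = 50°C (< 52°C)
First 19 bases: ACGATGAGTATATCAAGCA → Tm = 52°C (≥ 52°C)
Since every base adds ≥2°C, Tm only increases with n, so the threshold is first crossed at n = 19.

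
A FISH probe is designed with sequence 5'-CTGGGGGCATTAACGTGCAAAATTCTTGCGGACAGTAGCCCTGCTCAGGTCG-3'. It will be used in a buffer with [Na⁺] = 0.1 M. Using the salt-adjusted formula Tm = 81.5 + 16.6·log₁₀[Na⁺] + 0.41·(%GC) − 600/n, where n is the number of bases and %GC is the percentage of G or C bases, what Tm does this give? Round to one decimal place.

76.2°C

Length n = 52. A=11, C=13, T=12, G=16
G+C = 29, so %GC = 29/52 × 100 = 55.769%
Salt term: 16.6 × (-1) = -16.6
GC term: 0.41 × 55.769 = 22.865; length term: −600/52 = −11.538
Tm = 81.5 + (-16.6) + 22.865 − 11.538 = 76.227 → 76.2°C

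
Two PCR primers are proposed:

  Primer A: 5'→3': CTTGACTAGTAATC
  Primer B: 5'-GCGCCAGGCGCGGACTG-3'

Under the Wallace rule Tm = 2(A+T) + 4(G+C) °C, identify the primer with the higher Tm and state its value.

Primer B, 62°C

Primer A: A+T=9, G+C=5 → Tm = 2(9)+4(5) = 38°C
Primer B: A+T=3, G+C=14 → Tm = 2(3)+4(14) = 62°C
38°C vs 62°C → primer B is higher.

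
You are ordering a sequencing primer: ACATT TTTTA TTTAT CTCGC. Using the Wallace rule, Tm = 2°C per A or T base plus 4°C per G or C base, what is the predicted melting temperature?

50°C

A=4, C=4, T=11, G=1
AT pairs contribute 15, GC pairs contribute 5.
Tm = 2×15 + 4×5 = 50°C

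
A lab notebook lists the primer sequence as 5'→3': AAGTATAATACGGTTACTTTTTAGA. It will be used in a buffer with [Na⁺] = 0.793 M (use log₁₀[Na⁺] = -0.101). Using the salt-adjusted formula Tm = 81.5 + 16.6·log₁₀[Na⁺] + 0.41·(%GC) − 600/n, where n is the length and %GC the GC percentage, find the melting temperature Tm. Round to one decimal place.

Length n = 25. C=2, G=4, A=9, T=10
G+C = 6, so %GC = 6/25 × 100 = 24%
Salt term: 16.6 × (-0.101) = -1.677
GC term: 0.41 × 24 = 9.84; length term: −600/25 = −24
Tm = 81.5 + (-1.677) + 9.84 − 24 = 65.663 → 65.7°C

65.7°C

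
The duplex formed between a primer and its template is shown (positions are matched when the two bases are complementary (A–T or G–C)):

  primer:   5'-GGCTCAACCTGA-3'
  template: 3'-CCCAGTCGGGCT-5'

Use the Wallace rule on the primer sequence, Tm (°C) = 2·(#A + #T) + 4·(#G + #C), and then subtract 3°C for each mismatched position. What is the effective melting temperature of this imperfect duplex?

Primer base counts: A=3, T=2, G=3, C=4 → A+T=5, G+C=7
Perfect-match Tm = 2(5) + 4(7) = 10 + 28 = 38°C
Mismatches (positions where the bases are not complementary): 3 (at positions 3, 7, 10)
Effective Tm = 38 − 3×3 = 38 − 9 = 29°C

29°C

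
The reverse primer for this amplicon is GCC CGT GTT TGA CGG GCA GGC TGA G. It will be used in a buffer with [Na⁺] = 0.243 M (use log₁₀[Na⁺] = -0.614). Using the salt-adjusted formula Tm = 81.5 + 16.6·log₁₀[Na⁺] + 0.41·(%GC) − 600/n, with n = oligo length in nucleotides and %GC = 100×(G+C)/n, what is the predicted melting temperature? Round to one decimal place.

75.2°C

Length n = 25. Base counts: C=6, A=3, T=5, G=11
G+C = 17, so %GC = 17/25 × 100 = 68%
Salt term: 16.6 × (-0.614) = -10.192
GC term: 0.41 × 68 = 27.88; length term: −600/25 = −24
Tm = 81.5 + (-10.192) + 27.88 − 24 = 75.188 → 75.2°C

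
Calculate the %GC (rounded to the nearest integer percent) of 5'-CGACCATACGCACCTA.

Base counts: C=7, A=5, T=2, G=2
G+C = 2 + 7 = 9 out of 16 bases
%GC = 9/16 × 100 = 56.25% ≈ 56%

56%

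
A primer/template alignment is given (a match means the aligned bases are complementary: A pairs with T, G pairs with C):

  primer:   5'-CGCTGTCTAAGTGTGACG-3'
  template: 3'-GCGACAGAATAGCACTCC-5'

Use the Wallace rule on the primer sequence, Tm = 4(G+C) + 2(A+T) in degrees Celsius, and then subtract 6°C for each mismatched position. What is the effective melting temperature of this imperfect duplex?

32°C

Primer base counts: A=3, T=5, G=6, C=4 → A+T=8, G+C=10
Perfect-match Tm = 2(8) + 4(10) = 16 + 40 = 56°C
Mismatches (positions where the bases are not complementary): 4 (at positions 9, 11, 12, 17)
Effective Tm = 56 − 4×6 = 56 − 24 = 32°C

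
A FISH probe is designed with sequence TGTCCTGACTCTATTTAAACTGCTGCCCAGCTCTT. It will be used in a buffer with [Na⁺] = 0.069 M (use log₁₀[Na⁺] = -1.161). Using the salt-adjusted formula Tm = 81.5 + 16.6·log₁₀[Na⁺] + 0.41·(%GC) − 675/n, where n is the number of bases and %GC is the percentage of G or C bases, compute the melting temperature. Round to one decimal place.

Length n = 35. Scanning the sequence gives A=6, T=13, C=11, G=5.
G+C = 16, so %GC = 16/35 × 100 = 45.714%
Salt term: 16.6 × (-1.161) = -19.273
GC term: 0.41 × 45.714 = 18.743; length term: −675/35 = −19.286
Tm = 81.5 + (-19.273) + 18.743 − 19.286 = 61.684 → 61.7°C

61.7°C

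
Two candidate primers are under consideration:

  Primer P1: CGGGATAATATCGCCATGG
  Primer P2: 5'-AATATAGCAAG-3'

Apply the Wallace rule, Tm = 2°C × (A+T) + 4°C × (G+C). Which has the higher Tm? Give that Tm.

Primer P1, 58°C

Primer P1: A+T=9, G+C=10 → Tm = 2(9)+4(10) = 58°C
Primer P2: A+T=8, G+C=3 → Tm = 2(8)+4(3) = 28°C
58°C vs 28°C → primer P1 is higher.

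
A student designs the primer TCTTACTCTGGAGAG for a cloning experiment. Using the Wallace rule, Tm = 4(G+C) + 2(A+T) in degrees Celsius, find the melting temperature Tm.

44°C

C=3, T=5, A=3, G=4
A+T = 8, G+C = 7
Tm = 2(8) + 4(7) = 16 + 28 = 44°C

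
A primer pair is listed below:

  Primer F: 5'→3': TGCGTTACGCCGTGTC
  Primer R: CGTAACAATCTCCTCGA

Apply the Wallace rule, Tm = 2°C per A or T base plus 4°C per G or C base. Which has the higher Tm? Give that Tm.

Primer F, 52°C

Primer F: A+T=6, G+C=10 → Tm = 2(6)+4(10) = 52°C
Primer R: A+T=9, G+C=8 → Tm = 2(9)+4(8) = 50°C
52°C vs 50°C → primer F is higher.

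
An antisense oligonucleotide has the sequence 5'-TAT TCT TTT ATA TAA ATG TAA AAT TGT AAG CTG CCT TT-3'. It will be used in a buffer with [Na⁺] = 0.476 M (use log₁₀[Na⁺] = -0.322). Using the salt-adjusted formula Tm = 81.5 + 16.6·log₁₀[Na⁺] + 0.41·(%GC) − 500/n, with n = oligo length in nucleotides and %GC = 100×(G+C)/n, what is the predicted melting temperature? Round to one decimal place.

71.6°C

Length n = 38. Counting bases: A=12, C=4, T=18, G=4
G+C = 8, so %GC = 8/38 × 100 = 21.053%
Salt term: 16.6 × (-0.322) = -5.345
GC term: 0.41 × 21.053 = 8.632; length term: −500/38 = −13.158
Tm = 81.5 + (-5.345) + 8.632 − 13.158 = 71.629 → 71.6°C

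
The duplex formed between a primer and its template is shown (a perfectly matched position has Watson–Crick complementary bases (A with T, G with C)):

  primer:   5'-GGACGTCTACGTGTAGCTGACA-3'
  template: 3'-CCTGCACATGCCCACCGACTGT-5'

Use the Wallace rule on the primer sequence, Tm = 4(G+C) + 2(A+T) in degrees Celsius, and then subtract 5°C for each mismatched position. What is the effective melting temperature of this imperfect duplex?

53°C

Primer base counts: A=5, T=5, G=7, C=5 → A+T=10, G+C=12
Perfect-match Tm = 2(10) + 4(12) = 20 + 48 = 68°C
Mismatches (positions where the bases are not complementary): 3 (at positions 7, 12, 15)
Effective Tm = 68 − 3×5 = 68 − 15 = 53°C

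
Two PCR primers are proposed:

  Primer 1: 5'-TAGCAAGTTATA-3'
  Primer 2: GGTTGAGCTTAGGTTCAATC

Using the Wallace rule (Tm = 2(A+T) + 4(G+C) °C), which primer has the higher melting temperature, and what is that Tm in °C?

Primer 2, 58°C

Primer 1: A+T=9, G+C=3 → Tm = 2(9)+4(3) = 30°C
Primer 2: A+T=11, G+C=9 → Tm = 2(11)+4(9) = 58°C
30°C vs 58°C → primer 2 is higher.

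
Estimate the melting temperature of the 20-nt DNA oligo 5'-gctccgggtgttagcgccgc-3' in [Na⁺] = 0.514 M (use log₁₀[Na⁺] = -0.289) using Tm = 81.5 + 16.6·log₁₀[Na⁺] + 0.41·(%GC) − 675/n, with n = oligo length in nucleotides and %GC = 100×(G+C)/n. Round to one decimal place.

Length n = 20. Scanning the sequence gives T=4, A=1, C=7, G=8.
G+C = 15, so %GC = 15/20 × 100 = 75%
Salt term: 16.6 × (-0.289) = -4.797
GC term: 0.41 × 75 = 30.75; length term: −675/20 = −33.75
Tm = 81.5 + (-4.797) + 30.75 − 33.75 = 73.703 → 73.7°C

73.7°C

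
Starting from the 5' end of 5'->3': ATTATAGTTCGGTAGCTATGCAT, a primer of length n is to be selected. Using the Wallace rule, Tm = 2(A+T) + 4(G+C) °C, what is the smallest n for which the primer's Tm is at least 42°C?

First 15 bases: ATTATAGTTCGGTAG → Tm = 40°C (< 42°C)
First 16 bases: ATTATAGTTCGGTAGC → Tm = 44°C (≥ 42°C)
Since every base adds ≥2°C, Tm only increases with n, so the threshold is first crossed at n = 16.

n = 16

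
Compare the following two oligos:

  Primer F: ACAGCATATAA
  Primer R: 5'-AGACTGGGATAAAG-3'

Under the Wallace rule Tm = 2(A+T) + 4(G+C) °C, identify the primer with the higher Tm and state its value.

Primer F: A+T=8, G+C=3 → Tm = 2(8)+4(3) = 28°C
Primer R: A+T=8, G+C=6 → Tm = 2(8)+4(6) = 40°C
28°C vs 40°C → primer R is higher.

Primer R, 40°C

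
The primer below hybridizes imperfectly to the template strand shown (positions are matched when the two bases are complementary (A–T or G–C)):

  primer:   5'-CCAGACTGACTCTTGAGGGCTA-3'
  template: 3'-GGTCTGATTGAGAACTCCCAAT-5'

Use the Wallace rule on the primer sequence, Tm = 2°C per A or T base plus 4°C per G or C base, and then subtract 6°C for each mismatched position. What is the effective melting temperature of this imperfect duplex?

56°C

Primer base counts: A=5, T=5, G=6, C=6 → A+T=10, G+C=12
Perfect-match Tm = 2(10) + 4(12) = 20 + 48 = 68°C
Mismatches (positions where the bases are not complementary): 2 (at positions 8, 20)
Effective Tm = 68 − 2×6 = 68 − 12 = 56°C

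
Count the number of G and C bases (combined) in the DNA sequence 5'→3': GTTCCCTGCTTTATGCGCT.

Counting bases: C=6, T=8, A=1, G=4
G+C = 4 + 6 = 10

10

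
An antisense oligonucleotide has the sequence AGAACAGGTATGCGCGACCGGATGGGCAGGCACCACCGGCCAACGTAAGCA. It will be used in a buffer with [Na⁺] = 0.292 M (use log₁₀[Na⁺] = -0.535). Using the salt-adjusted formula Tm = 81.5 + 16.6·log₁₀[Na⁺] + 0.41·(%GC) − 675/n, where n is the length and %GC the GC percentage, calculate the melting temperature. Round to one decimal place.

Length n = 51. Scanning the sequence gives G=17, T=4, A=15, C=15.
G+C = 32, so %GC = 32/51 × 100 = 62.745%
Salt term: 16.6 × (-0.535) = -8.881
GC term: 0.41 × 62.745 = 25.725; length term: −675/51 = −13.235
Tm = 81.5 + (-8.881) + 25.725 − 13.235 = 85.109 → 85.1°C

85.1°C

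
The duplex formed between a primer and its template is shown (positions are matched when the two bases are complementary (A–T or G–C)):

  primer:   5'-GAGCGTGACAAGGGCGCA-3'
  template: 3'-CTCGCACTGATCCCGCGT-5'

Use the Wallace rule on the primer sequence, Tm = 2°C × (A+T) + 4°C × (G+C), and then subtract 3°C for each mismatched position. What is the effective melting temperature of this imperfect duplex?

Primer base counts: A=5, T=1, G=8, C=4 → A+T=6, G+C=12
Perfect-match Tm = 2(6) + 4(12) = 12 + 48 = 60°C
Mismatches (positions where the bases are not complementary): 1 (at position 10)
Effective Tm = 60 − 1×3 = 60 − 3 = 57°C

57°C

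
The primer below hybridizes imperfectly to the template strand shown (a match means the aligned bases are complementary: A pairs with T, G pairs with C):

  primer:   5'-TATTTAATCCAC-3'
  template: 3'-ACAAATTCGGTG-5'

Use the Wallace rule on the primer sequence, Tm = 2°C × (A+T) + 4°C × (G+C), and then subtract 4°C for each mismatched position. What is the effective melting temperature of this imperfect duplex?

22°C

Primer base counts: A=4, T=5, G=0, C=3 → A+T=9, G+C=3
Perfect-match Tm = 2(9) + 4(3) = 18 + 12 = 30°C
Mismatches (positions where the bases are not complementary): 2 (at positions 2, 8)
Effective Tm = 30 − 2×4 = 30 − 8 = 22°C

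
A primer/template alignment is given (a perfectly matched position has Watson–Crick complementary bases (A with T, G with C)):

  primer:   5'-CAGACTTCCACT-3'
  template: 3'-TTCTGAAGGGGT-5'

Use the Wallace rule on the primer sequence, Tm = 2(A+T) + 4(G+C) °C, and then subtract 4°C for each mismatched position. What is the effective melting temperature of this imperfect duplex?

24°C

Primer base counts: A=3, T=3, G=1, C=5 → A+T=6, G+C=6
Perfect-match Tm = 2(6) + 4(6) = 12 + 24 = 36°C
Mismatches (positions where the bases are not complementary): 3 (at positions 1, 10, 12)
Effective Tm = 36 − 3×4 = 36 − 12 = 24°C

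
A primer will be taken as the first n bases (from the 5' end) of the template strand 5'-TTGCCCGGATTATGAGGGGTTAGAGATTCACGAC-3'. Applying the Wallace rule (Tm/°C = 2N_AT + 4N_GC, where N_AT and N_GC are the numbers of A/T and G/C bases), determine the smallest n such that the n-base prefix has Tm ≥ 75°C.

n = 25

First 24 bases: TTGCCCGGATTATGAGGGGTTAGA → Tm = 72°C (< 75°C)
First 25 bases: TTGCCCGGATTATGAGGGGTTAGAG → Tm = 76°C (≥ 75°C)
Each additional base adds 2°C (A/T) or 4°C (G/C), so Tm is non-decreasing in n; n = 25 is the first length to reach 75°C.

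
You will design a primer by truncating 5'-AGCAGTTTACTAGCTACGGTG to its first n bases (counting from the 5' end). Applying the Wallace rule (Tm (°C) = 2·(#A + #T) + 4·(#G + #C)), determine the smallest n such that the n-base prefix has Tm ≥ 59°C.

First 20 bases: AGCAGTTTACTAGCTACGGT → Tm = 58°C (< 59°C)
First 21 bases: AGCAGTTTACTAGCTACGGTG → Tm = 62°C (≥ 59°C)
Since every base adds ≥2°C, Tm only increases with n, so the threshold is first crossed at n = 21.

n = 21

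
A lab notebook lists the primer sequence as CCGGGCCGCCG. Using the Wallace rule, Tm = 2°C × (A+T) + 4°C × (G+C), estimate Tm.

44°C

Counting bases: C=6, A=0, G=5, T=0
A+T = 0, G+C = 11
Tm = 2×0 + 4×11 = 44°C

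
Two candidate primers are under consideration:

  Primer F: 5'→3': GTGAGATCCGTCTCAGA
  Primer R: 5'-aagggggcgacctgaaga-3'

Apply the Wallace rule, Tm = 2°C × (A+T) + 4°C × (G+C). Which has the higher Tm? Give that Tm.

Primer R, 58°C

Primer F: A+T=8, G+C=9 → Tm = 2(8)+4(9) = 52°C
Primer R: A+T=7, G+C=11 → Tm = 2(7)+4(11) = 58°C
52°C vs 58°C → primer R is higher.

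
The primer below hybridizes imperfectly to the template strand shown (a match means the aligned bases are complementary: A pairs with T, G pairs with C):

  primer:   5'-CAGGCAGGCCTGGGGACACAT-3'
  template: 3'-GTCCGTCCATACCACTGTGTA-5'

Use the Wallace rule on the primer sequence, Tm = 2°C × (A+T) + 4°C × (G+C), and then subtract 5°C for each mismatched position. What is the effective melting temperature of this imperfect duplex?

55°C

Primer base counts: A=5, T=2, G=8, C=6 → A+T=7, G+C=14
Perfect-match Tm = 2(7) + 4(14) = 14 + 56 = 70°C
Mismatches (positions where the bases are not complementary): 3 (at positions 9, 10, 14)
Effective Tm = 70 − 3×5 = 70 − 15 = 55°C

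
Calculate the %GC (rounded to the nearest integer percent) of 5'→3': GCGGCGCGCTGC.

92%

Base counts: G=6, A=0, C=5, T=1
G+C = 6 + 5 = 11 out of 12 bases
%GC = 11/12 × 100 = 91.67% ≈ 92%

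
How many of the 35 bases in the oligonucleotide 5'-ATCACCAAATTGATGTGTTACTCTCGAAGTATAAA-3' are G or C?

11

Base counts: G=5, C=6, A=13, T=11
Total G or C: 5 + 6 = 11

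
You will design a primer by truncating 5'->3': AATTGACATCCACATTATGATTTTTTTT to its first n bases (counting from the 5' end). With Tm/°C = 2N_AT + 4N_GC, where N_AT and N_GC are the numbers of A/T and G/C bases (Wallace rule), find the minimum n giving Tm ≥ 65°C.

n = 27

First 26 bases: AATTGACATCCACATTATGATTTTTT → Tm = 64°C (< 65°C)
First 27 bases: AATTGACATCCACATTATGATTTTTTT → Tm = 66°C (≥ 65°C)
Since every base adds ≥2°C, Tm only increases with n, so the threshold is first crossed at n = 27.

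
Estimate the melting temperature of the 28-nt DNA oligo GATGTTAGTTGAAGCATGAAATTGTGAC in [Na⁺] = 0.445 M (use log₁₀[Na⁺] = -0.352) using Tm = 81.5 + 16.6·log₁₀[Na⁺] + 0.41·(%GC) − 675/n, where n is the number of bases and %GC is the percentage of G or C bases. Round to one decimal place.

Length n = 28. Base counts: T=9, A=9, C=2, G=8
G+C = 10, so %GC = 10/28 × 100 = 35.714%
Salt term: 16.6 × (-0.352) = -5.843
GC term: 0.41 × 35.714 = 14.643; length term: −675/28 = −24.107
Tm = 81.5 + (-5.843) + 14.643 − 24.107 = 66.193 → 66.2°C

66.2°C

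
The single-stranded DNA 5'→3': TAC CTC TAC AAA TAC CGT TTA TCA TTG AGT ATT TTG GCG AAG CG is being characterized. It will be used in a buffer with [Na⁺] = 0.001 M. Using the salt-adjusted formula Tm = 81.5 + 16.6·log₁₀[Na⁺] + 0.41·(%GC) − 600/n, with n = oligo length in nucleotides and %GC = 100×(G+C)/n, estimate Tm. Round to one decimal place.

33.9°C

Length n = 44. Base counts: A=12, T=15, C=9, G=8
G+C = 17, so %GC = 17/44 × 100 = 38.636%
Salt term: 16.6 × (-3) = -49.8
GC term: 0.41 × 38.636 = 15.841; length term: −600/44 = −13.636
Tm = 81.5 + (-49.8) + 15.841 − 13.636 = 33.905 → 33.9°C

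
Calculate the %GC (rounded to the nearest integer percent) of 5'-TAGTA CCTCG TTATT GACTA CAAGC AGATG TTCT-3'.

38%

Base counts: G=6, T=12, C=7, A=9
G+C = 6 + 7 = 13 out of 34 bases
%GC = 13/34 × 100 = 38.24% ≈ 38%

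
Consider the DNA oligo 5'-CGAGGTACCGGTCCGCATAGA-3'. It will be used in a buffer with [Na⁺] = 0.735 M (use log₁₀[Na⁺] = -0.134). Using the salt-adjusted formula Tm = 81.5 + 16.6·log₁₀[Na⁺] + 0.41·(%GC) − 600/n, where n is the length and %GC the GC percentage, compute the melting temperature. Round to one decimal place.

76.1°C

Length n = 21. Counting bases: G=7, T=3, A=5, C=6
G+C = 13, so %GC = 13/21 × 100 = 61.905%
Salt term: 16.6 × (-0.134) = -2.224
GC term: 0.41 × 61.905 = 25.381; length term: −600/21 = −28.571
Tm = 81.5 + (-2.224) + 25.381 − 28.571 = 76.086 → 76.1°C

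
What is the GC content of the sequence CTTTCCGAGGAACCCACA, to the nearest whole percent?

56%

Counting bases: T=3, C=7, G=3, A=5
G+C = 3 + 7 = 10 out of 18 bases
%GC = 10/18 × 100 = 55.56% ≈ 56%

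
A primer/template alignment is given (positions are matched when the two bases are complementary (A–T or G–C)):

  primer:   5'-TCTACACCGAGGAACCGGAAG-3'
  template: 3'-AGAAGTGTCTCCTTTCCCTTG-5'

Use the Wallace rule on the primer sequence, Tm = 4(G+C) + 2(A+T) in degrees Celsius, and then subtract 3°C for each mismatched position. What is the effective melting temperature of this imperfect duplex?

Primer base counts: A=7, T=2, G=6, C=6 → A+T=9, G+C=12
Perfect-match Tm = 2(9) + 4(12) = 18 + 48 = 66°C
Mismatches (positions where the bases are not complementary): 5 (at positions 4, 8, 15, 16, 21)
Effective Tm = 66 − 5×3 = 66 − 15 = 51°C

51°C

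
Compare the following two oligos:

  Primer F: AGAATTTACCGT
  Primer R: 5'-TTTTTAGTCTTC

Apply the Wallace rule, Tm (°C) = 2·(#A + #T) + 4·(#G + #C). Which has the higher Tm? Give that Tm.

Primer F, 32°C

Primer F: A+T=8, G+C=4 → Tm = 2(8)+4(4) = 32°C
Primer R: A+T=9, G+C=3 → Tm = 2(9)+4(3) = 30°C
32°C vs 30°C → primer F is higher.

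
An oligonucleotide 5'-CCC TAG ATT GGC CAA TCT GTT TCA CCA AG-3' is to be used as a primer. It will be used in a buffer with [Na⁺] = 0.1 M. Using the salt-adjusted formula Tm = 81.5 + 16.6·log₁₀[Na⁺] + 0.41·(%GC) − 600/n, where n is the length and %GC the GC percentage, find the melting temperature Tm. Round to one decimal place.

Length n = 29. Base counts: G=5, T=8, C=9, A=7
G+C = 14, so %GC = 14/29 × 100 = 48.276%
Salt term: 16.6 × (-1) = -16.6
GC term: 0.41 × 48.276 = 19.793; length term: −600/29 = −20.69
Tm = 81.5 + (-16.6) + 19.793 − 20.69 = 64.003 → 64.0°C

64.0°C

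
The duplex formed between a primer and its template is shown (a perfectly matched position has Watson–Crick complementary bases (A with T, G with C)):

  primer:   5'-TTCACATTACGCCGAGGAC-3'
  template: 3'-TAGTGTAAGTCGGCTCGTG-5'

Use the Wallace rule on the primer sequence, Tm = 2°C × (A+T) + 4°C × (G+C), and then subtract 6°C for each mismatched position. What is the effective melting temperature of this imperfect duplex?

34°C

Primer base counts: A=5, T=4, G=4, C=6 → A+T=9, G+C=10
Perfect-match Tm = 2(9) + 4(10) = 18 + 40 = 58°C
Mismatches (positions where the bases are not complementary): 4 (at positions 1, 9, 10, 17)
Effective Tm = 58 − 4×6 = 58 − 24 = 34°C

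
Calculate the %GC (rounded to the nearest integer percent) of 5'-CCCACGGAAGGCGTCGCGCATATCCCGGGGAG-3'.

Counting bases: T=3, G=12, A=6, C=11
G+C = 12 + 11 = 23 out of 32 bases
%GC = 23/32 × 100 = 71.88% ≈ 72%

72%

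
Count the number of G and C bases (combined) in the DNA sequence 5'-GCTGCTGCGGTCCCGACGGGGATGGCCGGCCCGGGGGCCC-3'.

34

C=15, G=19, A=2, T=4
Total G or C: 19 + 15 = 34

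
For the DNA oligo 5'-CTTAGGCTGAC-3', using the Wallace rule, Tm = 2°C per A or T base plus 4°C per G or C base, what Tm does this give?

34°C

Counting bases: T=3, A=2, C=3, G=3
AT pairs contribute 5, GC pairs contribute 6.
Tm = 2(5) + 4(6) = 10 + 24 = 34°C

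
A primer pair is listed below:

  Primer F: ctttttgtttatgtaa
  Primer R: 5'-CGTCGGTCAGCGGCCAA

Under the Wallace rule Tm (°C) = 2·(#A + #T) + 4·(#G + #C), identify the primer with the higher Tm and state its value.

Primer F: A+T=13, G+C=3 → Tm = 2(13)+4(3) = 38°C
Primer R: A+T=5, G+C=12 → Tm = 2(5)+4(12) = 58°C
38°C vs 58°C → primer R is higher.

Primer R, 58°C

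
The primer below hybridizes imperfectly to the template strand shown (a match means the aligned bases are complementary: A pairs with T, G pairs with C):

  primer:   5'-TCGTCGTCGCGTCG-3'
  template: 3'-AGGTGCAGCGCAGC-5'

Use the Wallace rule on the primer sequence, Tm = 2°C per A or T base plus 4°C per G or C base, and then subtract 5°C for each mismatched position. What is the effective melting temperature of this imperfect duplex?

Primer base counts: A=0, T=4, G=5, C=5 → A+T=4, G+C=10
Perfect-match Tm = 2(4) + 4(10) = 8 + 40 = 48°C
Mismatches (positions where the bases are not complementary): 2 (at positions 3, 4)
Effective Tm = 48 − 2×5 = 48 − 10 = 38°C

38°C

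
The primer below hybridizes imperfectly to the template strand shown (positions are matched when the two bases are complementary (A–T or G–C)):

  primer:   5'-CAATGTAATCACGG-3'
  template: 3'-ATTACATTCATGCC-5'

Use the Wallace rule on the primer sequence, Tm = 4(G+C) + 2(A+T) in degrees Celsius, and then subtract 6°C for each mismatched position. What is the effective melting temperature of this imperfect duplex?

22°C

Primer base counts: A=5, T=3, G=3, C=3 → A+T=8, G+C=6
Perfect-match Tm = 2(8) + 4(6) = 16 + 24 = 40°C
Mismatches (positions where the bases are not complementary): 3 (at positions 1, 9, 10)
Effective Tm = 40 − 3×6 = 40 − 18 = 22°C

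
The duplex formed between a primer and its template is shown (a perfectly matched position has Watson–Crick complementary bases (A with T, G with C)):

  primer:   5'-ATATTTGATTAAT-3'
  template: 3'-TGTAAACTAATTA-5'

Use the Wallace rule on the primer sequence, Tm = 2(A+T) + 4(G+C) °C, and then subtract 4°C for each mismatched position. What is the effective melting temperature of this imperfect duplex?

Primer base counts: A=5, T=7, G=1, C=0 → A+T=12, G+C=1
Perfect-match Tm = 2(12) + 4(1) = 24 + 4 = 28°C
Mismatches (positions where the bases are not complementary): 1 (at position 2)
Effective Tm = 28 − 1×4 = 28 − 4 = 24°C

24°C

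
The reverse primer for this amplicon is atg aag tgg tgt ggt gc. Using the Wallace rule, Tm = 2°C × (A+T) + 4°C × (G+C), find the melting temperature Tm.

Base counts: C=1, G=8, T=5, A=3
So N_AT = 8 and N_GC = 9.
Tm = 4·9 + 2·8 = 36 + 16 = 52°C

52°C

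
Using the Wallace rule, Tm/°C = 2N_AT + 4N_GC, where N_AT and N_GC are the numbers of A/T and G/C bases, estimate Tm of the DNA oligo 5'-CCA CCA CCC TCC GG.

Base counts: T=1, C=9, G=2, A=2
A+T = 3, G+C = 11
Tm = 4·11 + 2·3 = 44 + 6 = 50°C

50°C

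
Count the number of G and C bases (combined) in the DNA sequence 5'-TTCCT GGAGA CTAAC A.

7

Scanning the sequence gives G=3, A=5, T=4, C=4.
G+C = 3 + 4 = 7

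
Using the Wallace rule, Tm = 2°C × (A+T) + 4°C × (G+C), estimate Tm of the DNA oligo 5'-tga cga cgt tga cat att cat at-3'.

Counting bases: T=8, C=4, A=7, G=4
AT pairs contribute 15, GC pairs contribute 8.
Tm = 2(15) + 4(8) = 30 + 32 = 62°C

62°C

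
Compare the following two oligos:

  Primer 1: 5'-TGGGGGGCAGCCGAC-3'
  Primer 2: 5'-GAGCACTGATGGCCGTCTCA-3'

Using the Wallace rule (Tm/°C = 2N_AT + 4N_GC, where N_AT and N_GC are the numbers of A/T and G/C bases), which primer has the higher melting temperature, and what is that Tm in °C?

Primer 2, 64°C

Primer 1: A+T=3, G+C=12 → Tm = 2(3)+4(12) = 54°C
Primer 2: A+T=8, G+C=12 → Tm = 2(8)+4(12) = 64°C
54°C vs 64°C → primer 2 is higher.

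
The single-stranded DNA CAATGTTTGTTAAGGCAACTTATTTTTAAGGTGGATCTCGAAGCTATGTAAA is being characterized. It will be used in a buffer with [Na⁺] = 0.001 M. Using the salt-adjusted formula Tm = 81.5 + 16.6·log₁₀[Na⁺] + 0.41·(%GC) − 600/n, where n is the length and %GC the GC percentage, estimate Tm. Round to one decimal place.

Length n = 52. C=6, A=16, T=19, G=11
G+C = 17, so %GC = 17/52 × 100 = 32.692%
Salt term: 16.6 × (-3) = -49.8
GC term: 0.41 × 32.692 = 13.404; length term: −600/52 = −11.538
Tm = 81.5 + (-49.8) + 13.404 − 11.538 = 33.566 → 33.6°C

33.6°C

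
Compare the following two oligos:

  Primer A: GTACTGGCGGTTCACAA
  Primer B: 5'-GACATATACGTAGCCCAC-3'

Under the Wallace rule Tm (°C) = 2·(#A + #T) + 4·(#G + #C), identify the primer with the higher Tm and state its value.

Primer B, 54°C

Primer A: A+T=8, G+C=9 → Tm = 2(8)+4(9) = 52°C
Primer B: A+T=9, G+C=9 → Tm = 2(9)+4(9) = 54°C
52°C vs 54°C → primer B is higher.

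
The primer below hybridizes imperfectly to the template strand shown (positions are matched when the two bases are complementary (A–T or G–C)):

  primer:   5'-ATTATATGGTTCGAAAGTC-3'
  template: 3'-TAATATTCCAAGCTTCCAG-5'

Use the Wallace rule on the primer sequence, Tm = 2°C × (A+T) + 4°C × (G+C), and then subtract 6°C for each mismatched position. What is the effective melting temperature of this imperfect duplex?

38°C

Primer base counts: A=6, T=7, G=4, C=2 → A+T=13, G+C=6
Perfect-match Tm = 2(13) + 4(6) = 26 + 24 = 50°C
Mismatches (positions where the bases are not complementary): 2 (at positions 7, 16)
Effective Tm = 50 − 2×6 = 50 − 12 = 38°C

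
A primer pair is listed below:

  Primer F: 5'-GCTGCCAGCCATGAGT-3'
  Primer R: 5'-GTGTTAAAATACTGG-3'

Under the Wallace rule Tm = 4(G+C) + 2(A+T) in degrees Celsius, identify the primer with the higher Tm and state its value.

Primer F: A+T=6, G+C=10 → Tm = 2(6)+4(10) = 52°C
Primer R: A+T=10, G+C=5 → Tm = 2(10)+4(5) = 40°C
52°C vs 40°C → primer F is higher.

Primer F, 52°C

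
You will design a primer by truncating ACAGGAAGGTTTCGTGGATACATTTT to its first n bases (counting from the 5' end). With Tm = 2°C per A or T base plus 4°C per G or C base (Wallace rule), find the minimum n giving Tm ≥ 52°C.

n = 17

First 16 bases: ACAGGAAGGTTTCGTG → Tm = 48°C (< 52°C)
First 17 bases: ACAGGAAGGTTTCGTGG → Tm = 52°C (≥ 52°C)
Each additional base adds 2°C (A/T) or 4°C (G/C), so Tm is non-decreasing in n; n = 17 is the first length to reach 52°C.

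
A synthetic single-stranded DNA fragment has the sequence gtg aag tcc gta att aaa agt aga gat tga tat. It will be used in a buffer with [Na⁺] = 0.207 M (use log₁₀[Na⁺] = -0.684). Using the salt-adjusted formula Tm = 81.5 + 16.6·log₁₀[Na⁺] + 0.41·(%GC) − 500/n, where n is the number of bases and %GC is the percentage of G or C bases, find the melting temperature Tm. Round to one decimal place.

Length n = 33. G=8, C=2, T=10, A=13
G+C = 10, so %GC = 10/33 × 100 = 30.303%
Salt term: 16.6 × (-0.684) = -11.354
GC term: 0.41 × 30.303 = 12.424; length term: −500/33 = −15.152
Tm = 81.5 + (-11.354) + 12.424 − 15.152 = 67.418 → 67.4°C

67.4°C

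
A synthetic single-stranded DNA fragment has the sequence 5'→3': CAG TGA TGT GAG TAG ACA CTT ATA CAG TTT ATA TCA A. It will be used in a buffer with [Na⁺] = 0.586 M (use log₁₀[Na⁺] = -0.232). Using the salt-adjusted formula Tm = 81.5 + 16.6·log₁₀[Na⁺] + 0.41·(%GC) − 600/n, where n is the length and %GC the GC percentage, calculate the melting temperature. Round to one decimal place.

Length n = 37. Base counts: G=7, C=5, T=12, A=13
G+C = 12, so %GC = 12/37 × 100 = 32.432%
Salt term: 16.6 × (-0.232) = -3.851
GC term: 0.41 × 32.432 = 13.297; length term: −600/37 = −16.216
Tm = 81.5 + (-3.851) + 13.297 − 16.216 = 74.73 → 74.7°C

74.7°C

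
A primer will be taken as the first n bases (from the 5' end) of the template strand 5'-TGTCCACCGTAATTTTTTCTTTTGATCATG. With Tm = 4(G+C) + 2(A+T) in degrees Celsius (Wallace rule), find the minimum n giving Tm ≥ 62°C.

First 23 bases: TGTCCACCGTAATTTTTTCTTTT → Tm = 60°C (< 62°C)
First 24 bases: TGTCCACCGTAATTTTTTCTTTTG → Tm = 64°C (≥ 62°C)
Each additional base adds 2°C (A/T) or 4°C (G/C), so Tm is non-decreasing in n; n = 24 is the first length to reach 62°C.

n = 24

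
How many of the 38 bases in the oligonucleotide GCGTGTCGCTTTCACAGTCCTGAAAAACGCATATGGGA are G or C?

G=10, C=9, A=10, T=9
G+C = 10 + 9 = 19

19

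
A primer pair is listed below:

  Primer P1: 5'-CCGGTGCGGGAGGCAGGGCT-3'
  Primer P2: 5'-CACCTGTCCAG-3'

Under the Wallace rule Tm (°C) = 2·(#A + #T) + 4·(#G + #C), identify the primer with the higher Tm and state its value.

Primer P1: A+T=4, G+C=16 → Tm = 2(4)+4(16) = 72°C
Primer P2: A+T=4, G+C=7 → Tm = 2(4)+4(7) = 36°C
72°C vs 36°C → primer P1 is higher.

Primer P1, 72°C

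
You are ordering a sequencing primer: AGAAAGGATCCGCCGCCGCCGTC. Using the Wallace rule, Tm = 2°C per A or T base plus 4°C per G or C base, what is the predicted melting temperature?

78°C

Scanning the sequence gives C=9, T=2, G=7, A=5.
AT pairs contribute 7, GC pairs contribute 16.
Tm = 4·16 + 2·7 = 64 + 14 = 78°C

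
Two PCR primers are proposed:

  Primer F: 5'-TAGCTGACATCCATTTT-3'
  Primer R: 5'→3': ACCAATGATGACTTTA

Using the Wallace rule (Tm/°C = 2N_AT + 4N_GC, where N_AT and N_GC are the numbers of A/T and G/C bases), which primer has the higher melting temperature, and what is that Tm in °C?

Primer F: A+T=11, G+C=6 → Tm = 2(11)+4(6) = 46°C
Primer R: A+T=11, G+C=5 → Tm = 2(11)+4(5) = 42°C
46°C vs 42°C → primer F is higher.

Primer F, 46°C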